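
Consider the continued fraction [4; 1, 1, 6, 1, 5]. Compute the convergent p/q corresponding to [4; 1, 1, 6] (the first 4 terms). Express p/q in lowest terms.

59/13

Build up convergents one term at a time:
a_0 = 4: 4/1
a_1 = 1: 5/1
a_2 = 1: 9/2
a_3 = 6: 59/13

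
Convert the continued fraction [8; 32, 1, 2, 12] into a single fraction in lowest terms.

9709/1209

a_0 = 8: 8/1
a_1 = 32: 257/32
a_2 = 1: 265/33
a_3 = 2: 787/98
a_4 = 12: 9709/1209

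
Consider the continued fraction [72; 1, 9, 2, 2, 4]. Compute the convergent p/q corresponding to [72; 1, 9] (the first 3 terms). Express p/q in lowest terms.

729/10

Use the convergent recurrence hₖ = aₖ·hₖ₋₁ + hₖ₋₂ (and likewise for the denominators kₖ):
a_0 = 72: 72/1
a_1 = 1: 73/1
a_2 = 9: 729/10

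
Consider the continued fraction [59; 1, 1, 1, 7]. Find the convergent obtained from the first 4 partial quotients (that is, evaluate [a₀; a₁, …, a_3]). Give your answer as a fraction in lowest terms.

179/3

Start with 1.
1 + 1/(1/1) = 1 + 1/1 = 2/1
1 + 1/(2/1) = 1 + 1/2 = 3/2
59 + 1/(3/2) = 59 + 2/3 = 179/3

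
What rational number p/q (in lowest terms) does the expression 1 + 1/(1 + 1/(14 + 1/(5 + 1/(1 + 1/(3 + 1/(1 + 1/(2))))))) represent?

Use the convergent recurrence hₖ = aₖ·hₖ₋₁ + hₖ₋₂ (and likewise for the denominators kₖ):
a_0 = 1: 1/1
a_1 = 1: 2/1
a_2 = 14: 29/15
a_3 = 5: 147/76
a_4 = 1: 176/91
a_5 = 3: 675/349
a_6 = 1: 851/440
a_7 = 2: 2377/1229

2377/1229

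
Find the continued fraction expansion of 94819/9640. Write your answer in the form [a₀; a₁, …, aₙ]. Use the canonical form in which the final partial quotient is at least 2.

[9; 1, 5, 10, 3, 1, 3, 10]

Run the Euclidean algorithm, recording each quotient:
⌊94819/9640⌋ = 9, remainder 8059
⌊9640/8059⌋ = 1, remainder 1581
⌊8059/1581⌋ = 5, remainder 154
⌊1581/154⌋ = 10, remainder 41
⌊154/41⌋ = 3, remainder 31
⌊41/31⌋ = 1, remainder 10
⌊31/10⌋ = 3, remainder 1
⌊10/1⌋ = 10, remainder 0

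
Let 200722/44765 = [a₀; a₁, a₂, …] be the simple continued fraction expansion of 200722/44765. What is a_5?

200722 ÷ 44765 → quotient 4, remainder 21662
44765 ÷ 21662 → quotient 2, remainder 1441
21662 ÷ 1441 → quotient 15, remainder 47
1441 ÷ 47 → quotient 30, remainder 31
47 ÷ 31 → quotient 1, remainder 16
31 ÷ 16 → quotient 1, remainder 15

1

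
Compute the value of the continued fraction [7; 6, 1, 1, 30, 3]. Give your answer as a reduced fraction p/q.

8613/1204

Start with 3.
30 + 1/(3/1) = 30 + 1/3 = 91/3
1 + 1/(91/3) = 1 + 3/91 = 94/91
1 + 1/(94/91) = 1 + 91/94 = 185/94
6 + 1/(185/94) = 6 + 94/185 = 1204/185
7 + 1/(1204/185) = 7 + 185/1204 = 8613/1204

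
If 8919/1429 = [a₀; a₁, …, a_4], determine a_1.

8919 ÷ 1429 → quotient 6, remainder 345
1429 ÷ 345 → quotient 4, remainder 49

4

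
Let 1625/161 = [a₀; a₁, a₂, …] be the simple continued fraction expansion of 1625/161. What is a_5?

Repeatedly divide and take the remainder:
1625 = 10·161 + 15, so a_0 = 10
161 = 10·15 + 11, so a_1 = 10
15 = 1·11 + 4, so a_2 = 1
11 = 2·4 + 3, so a_3 = 2
4 = 1·3 + 1, so a_4 = 1
3 = 3·1 + 0, so a_5 = 3

3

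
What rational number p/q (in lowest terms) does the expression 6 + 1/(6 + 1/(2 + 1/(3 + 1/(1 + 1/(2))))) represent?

a_0 = 6: 6/1
a_1 = 6: 37/6
a_2 = 2: 80/13
a_3 = 3: 277/45
a_4 = 1: 357/58
a_5 = 2: 991/161

991/161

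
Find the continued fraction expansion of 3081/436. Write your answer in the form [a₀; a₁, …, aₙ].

⌊3081/436⌋ = 7, remainder 29
⌊436/29⌋ = 15, remainder 1
⌊29/1⌋ = 29, remainder 0

[7; 15, 29]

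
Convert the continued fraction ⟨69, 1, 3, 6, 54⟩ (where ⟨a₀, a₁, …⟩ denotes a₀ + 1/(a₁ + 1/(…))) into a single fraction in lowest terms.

Start with 54.
6 + 1/(54/1) = 6 + 1/54 = 325/54
3 + 1/(325/54) = 3 + 54/325 = 1029/325
1 + 1/(1029/325) = 1 + 325/1029 = 1354/1029
69 + 1/(1354/1029) = 69 + 1029/1354 = 94455/1354

94455/1354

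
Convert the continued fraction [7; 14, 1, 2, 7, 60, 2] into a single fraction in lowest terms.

276865/39171

Build up convergents one term at a time:
a_0 = 7: 7/1
a_1 = 14: 99/14
a_2 = 1: 106/15
a_3 = 2: 311/44
a_4 = 7: 2283/323
a_5 = 60: 137291/19424
a_6 = 2: 276865/39171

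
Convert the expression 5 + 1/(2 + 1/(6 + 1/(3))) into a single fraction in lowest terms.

224/41

Start with 3.
6 + 1/(3/1) = 6 + 1/3 = 19/3
2 + 1/(19/3) = 2 + 3/19 = 41/19
5 + 1/(41/19) = 5 + 19/41 = 224/41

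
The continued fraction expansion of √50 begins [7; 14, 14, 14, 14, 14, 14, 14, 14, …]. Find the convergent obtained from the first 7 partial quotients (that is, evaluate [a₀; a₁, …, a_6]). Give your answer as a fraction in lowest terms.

Use the convergent recurrence hₖ = aₖ·hₖ₋₁ + hₖ₋₂ (and likewise for the denominators kₖ):
a_0 = 7: 7/1
a_1 = 14: 99/14
a_2 = 14: 1393/197
a_3 = 14: 19601/2772
a_4 = 14: 275807/39005
a_5 = 14: 3880899/548842
a_6 = 14: 54608393/7722793

54608393/7722793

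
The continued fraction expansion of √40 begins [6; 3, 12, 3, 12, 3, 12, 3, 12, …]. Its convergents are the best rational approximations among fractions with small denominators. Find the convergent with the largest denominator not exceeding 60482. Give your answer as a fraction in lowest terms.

337434/53353

List convergents until the denominator exceeds the bound:
a_0 = 6: 6/1  (≤ bound)
a_1 = 3: 19/3  (≤ bound)
a_2 = 12: 234/37  (≤ bound)
a_3 = 3: 721/114  (≤ bound)
a_4 = 12: 8886/1405  (≤ bound)
a_5 = 3: 27379/4329  (≤ bound)
a_6 = 12: 337434/53353  (≤ bound)
a_7 = 3: 1039681/164388  (> 60482, stop)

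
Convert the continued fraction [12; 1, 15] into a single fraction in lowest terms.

207/16

Compute successive convergents:
a_0 = 12: 12/1
a_1 = 1: 13/1
a_2 = 15: 207/16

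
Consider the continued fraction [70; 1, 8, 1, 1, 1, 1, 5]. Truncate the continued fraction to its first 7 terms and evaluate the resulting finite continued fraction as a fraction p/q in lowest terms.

Starting at the tail and folding back:
Start with 1.
1 + 1/(1/1) = 1 + 1/1 = 2/1
1 + 1/(2/1) = 1 + 1/2 = 3/2
1 + 1/(3/2) = 1 + 2/3 = 5/3
8 + 1/(5/3) = 8 + 3/5 = 43/5
1 + 1/(43/5) = 1 + 5/43 = 48/43
70 + 1/(48/43) = 70 + 43/48 = 3403/48

3403/48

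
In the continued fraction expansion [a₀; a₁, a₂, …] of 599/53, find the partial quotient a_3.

5

⌊599/53⌋ = 11, remainder 16
⌊53/16⌋ = 3, remainder 5
⌊16/5⌋ = 3, remainder 1
⌊5/1⌋ = 5, remainder 0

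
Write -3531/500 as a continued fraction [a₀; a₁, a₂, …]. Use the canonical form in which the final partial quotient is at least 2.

-3531 = -8·500 + 469, so a_0 = -8
500 = 1·469 + 31, so a_1 = 1
469 = 15·31 + 4, so a_2 = 15
31 = 7·4 + 3, so a_3 = 7
4 = 1·3 + 1, so a_4 = 1
3 = 3·1 + 0, so a_5 = 3

[-8; 1, 15, 7, 1, 3]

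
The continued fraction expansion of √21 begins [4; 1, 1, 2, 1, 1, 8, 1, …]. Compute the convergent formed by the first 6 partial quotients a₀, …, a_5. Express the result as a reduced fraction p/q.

55/12

Start with 1.
1 + 1/(1/1) = 1 + 1/1 = 2/1
2 + 1/(2/1) = 2 + 1/2 = 5/2
1 + 1/(5/2) = 1 + 2/5 = 7/5
1 + 1/(7/5) = 1 + 5/7 = 12/7
4 + 1/(12/7) = 4 + 7/12 = 55/12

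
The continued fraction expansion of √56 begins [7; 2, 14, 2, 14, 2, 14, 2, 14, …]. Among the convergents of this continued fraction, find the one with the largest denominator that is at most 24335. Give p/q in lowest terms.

13455/1798

a_0 = 7: 7/1  (≤ bound)
a_1 = 2: 15/2  (≤ bound)
a_2 = 14: 217/29  (≤ bound)
a_3 = 2: 449/60  (≤ bound)
a_4 = 14: 6503/869  (≤ bound)
a_5 = 2: 13455/1798  (≤ bound)
a_6 = 14: 194873/26041  (> 24335, stop)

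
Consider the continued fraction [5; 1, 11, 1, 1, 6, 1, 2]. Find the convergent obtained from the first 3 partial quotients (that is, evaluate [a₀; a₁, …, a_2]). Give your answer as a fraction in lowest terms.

71/12

Build up convergents one term at a time:
a_0 = 5: 5/1
a_1 = 1: 6/1
a_2 = 11: 71/12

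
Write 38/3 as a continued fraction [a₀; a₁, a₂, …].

38 ÷ 3 → quotient 12, remainder 2
3 ÷ 2 → quotient 1, remainder 1
2 ÷ 1 → quotient 2, remainder 0

[12; 1, 2]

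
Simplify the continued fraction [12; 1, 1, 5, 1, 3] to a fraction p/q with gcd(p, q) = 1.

Start with 3.
1 + 1/(3/1) = 1 + 1/3 = 4/3
5 + 1/(4/3) = 5 + 3/4 = 23/4
1 + 1/(23/4) = 1 + 4/23 = 27/23
1 + 1/(27/23) = 1 + 23/27 = 50/27
12 + 1/(50/27) = 12 + 27/50 = 627/50

627/50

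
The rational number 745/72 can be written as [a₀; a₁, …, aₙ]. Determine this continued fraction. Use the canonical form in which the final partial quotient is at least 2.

⌊745/72⌋ = 10, remainder 25
⌊72/25⌋ = 2, remainder 22
⌊25/22⌋ = 1, remainder 3
⌊22/3⌋ = 7, remainder 1
⌊3/1⌋ = 3, remainder 0

[10; 2, 1, 7, 3]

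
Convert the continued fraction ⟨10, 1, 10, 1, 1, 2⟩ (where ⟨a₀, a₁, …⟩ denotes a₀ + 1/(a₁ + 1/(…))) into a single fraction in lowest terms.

Start with 2.
1 + 1/(2/1) = 1 + 1/2 = 3/2
1 + 1/(3/2) = 1 + 2/3 = 5/3
10 + 1/(5/3) = 10 + 3/5 = 53/5
1 + 1/(53/5) = 1 + 5/53 = 58/53
10 + 1/(58/53) = 10 + 53/58 = 633/58

633/58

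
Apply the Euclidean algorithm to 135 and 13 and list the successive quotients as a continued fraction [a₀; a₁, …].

[10; 2, 1, 1, 2]

⌊135/13⌋ = 10, remainder 5
⌊13/5⌋ = 2, remainder 3
⌊5/3⌋ = 1, remainder 2
⌊3/2⌋ = 1, remainder 1
⌊2/1⌋ = 2, remainder 0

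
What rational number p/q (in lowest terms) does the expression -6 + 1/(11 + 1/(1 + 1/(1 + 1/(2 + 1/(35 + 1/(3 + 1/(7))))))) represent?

Work from the innermost term outward:
Start with 7.
3 + 1/(7/1) = 3 + 1/7 = 22/7
35 + 1/(22/7) = 35 + 7/22 = 777/22
2 + 1/(777/22) = 2 + 22/777 = 1576/777
1 + 1/(1576/777) = 1 + 777/1576 = 2353/1576
1 + 1/(2353/1576) = 1 + 1576/2353 = 3929/2353
11 + 1/(3929/2353) = 11 + 2353/3929 = 45572/3929
-6 + 1/(45572/3929) = -6 + 3929/45572 = -269503/45572

-269503/45572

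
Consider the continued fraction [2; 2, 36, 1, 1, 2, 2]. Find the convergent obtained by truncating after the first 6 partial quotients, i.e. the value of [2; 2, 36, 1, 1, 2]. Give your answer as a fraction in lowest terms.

925/371

Start with 2.
1 + 1/(2/1) = 1 + 1/2 = 3/2
1 + 1/(3/2) = 1 + 2/3 = 5/3
36 + 1/(5/3) = 36 + 3/5 = 183/5
2 + 1/(183/5) = 2 + 5/183 = 371/183
2 + 1/(371/183) = 2 + 183/371 = 925/371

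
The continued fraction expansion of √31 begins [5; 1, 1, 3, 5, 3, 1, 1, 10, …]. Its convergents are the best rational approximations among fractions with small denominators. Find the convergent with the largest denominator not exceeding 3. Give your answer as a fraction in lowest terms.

a_0 = 5: 5/1  (≤ bound)
a_1 = 1: 6/1  (≤ bound)
a_2 = 1: 11/2  (≤ bound)
a_3 = 3: 39/7  (> 3, stop)

11/2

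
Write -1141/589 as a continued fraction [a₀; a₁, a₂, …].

-1141 ÷ 589 → quotient -2, remainder 37
589 ÷ 37 → quotient 15, remainder 34
37 ÷ 34 → quotient 1, remainder 3
34 ÷ 3 → quotient 11, remainder 1
3 ÷ 1 → quotient 3, remainder 0

[-2; 15, 1, 11, 3]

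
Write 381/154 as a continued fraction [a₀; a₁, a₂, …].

[2; 2, 9, 8]

⌊381/154⌋ = 2, remainder 73
⌊154/73⌋ = 2, remainder 8
⌊73/8⌋ = 9, remainder 1
⌊8/1⌋ = 8, remainder 0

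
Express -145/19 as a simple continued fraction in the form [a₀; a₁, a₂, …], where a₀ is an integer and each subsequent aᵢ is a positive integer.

Run the Euclidean algorithm, recording each quotient:
-145 = -8·19 + 7, so a_0 = -8
19 = 2·7 + 5, so a_1 = 2
7 = 1·5 + 2, so a_2 = 1
5 = 2·2 + 1, so a_3 = 2
2 = 2·1 + 0, so a_4 = 2

[-8; 2, 1, 2, 2]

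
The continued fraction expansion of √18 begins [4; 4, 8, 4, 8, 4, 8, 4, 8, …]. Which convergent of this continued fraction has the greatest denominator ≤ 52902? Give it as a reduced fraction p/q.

161564/38081

a_0 = 4: 4/1  (≤ bound)
a_1 = 4: 17/4  (≤ bound)
a_2 = 8: 140/33  (≤ bound)
a_3 = 4: 577/136  (≤ bound)
a_4 = 8: 4756/1121  (≤ bound)
a_5 = 4: 19601/4620  (≤ bound)
a_6 = 8: 161564/38081  (≤ bound)
a_7 = 4: 665857/156944  (> 52902, stop)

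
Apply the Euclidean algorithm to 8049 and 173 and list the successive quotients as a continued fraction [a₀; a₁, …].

[46; 1, 1, 9, 9]

Apply division with remainder until the remainder is 0:
⌊8049/173⌋ = 46, remainder 91
⌊173/91⌋ = 1, remainder 82
⌊91/82⌋ = 1, remainder 9
⌊82/9⌋ = 9, remainder 1
⌊9/1⌋ = 9, remainder 0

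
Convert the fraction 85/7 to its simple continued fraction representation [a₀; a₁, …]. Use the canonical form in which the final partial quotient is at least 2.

[12; 7]

Repeatedly divide and take the remainder:
85 ÷ 7 → quotient 12, remainder 1
7 ÷ 1 → quotient 7, remainder 0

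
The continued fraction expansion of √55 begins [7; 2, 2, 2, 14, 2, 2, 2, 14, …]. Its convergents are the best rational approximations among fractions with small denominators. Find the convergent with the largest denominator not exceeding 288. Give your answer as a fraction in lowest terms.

1283/173

a_0 = 7: 7/1  (≤ bound)
a_1 = 2: 15/2  (≤ bound)
a_2 = 2: 37/5  (≤ bound)
a_3 = 2: 89/12  (≤ bound)
a_4 = 14: 1283/173  (≤ bound)
a_5 = 2: 2655/358  (> 288, stop)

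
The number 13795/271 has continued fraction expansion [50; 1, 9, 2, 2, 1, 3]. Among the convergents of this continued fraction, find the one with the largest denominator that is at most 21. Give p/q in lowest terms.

a_0 = 50: 50/1  (≤ bound)
a_1 = 1: 51/1  (≤ bound)
a_2 = 9: 509/10  (≤ bound)
a_3 = 2: 1069/21  (≤ bound)
a_4 = 2: 2647/52  (> 21, stop)

1069/21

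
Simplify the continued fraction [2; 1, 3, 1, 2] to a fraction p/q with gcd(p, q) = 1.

Start with 2.
1 + 1/(2/1) = 1 + 1/2 = 3/2
3 + 1/(3/2) = 3 + 2/3 = 11/3
1 + 1/(11/3) = 1 + 3/11 = 14/11
2 + 1/(14/11) = 2 + 11/14 = 39/14

39/14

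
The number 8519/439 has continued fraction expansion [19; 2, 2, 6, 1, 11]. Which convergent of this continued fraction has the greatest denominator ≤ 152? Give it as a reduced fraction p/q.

List convergents until the denominator exceeds the bound:
a_0 = 19: 19/1  (≤ bound)
a_1 = 2: 39/2  (≤ bound)
a_2 = 2: 97/5  (≤ bound)
a_3 = 6: 621/32  (≤ bound)
a_4 = 1: 718/37  (≤ bound)
a_5 = 11: 8519/439  (> 152, stop)

718/37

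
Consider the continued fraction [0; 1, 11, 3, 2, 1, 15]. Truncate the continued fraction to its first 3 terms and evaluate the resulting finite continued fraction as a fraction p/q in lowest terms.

11/12

Collapse the nested fraction from the inside out:
Start with 11.
1 + 1/(11/1) = 1 + 1/11 = 12/11
0 + 1/(12/11) = 0 + 11/12 = 11/12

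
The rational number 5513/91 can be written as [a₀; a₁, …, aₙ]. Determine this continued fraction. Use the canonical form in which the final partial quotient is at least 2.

[60; 1, 1, 2, 1, 1, 7]

5513 ÷ 91 → quotient 60, remainder 53
91 ÷ 53 → quotient 1, remainder 38
53 ÷ 38 → quotient 1, remainder 15
38 ÷ 15 → quotient 2, remainder 8
15 ÷ 8 → quotient 1, remainder 7
8 ÷ 7 → quotient 1, remainder 1
7 ÷ 1 → quotient 7, remainder 0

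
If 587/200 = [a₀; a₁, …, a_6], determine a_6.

2

Apply division with remainder until the remainder is 0:
587 ÷ 200 → quotient 2, remainder 187
200 ÷ 187 → quotient 1, remainder 13
187 ÷ 13 → quotient 14, remainder 5
13 ÷ 5 → quotient 2, remainder 3
5 ÷ 3 → quotient 1, remainder 2
3 ÷ 2 → quotient 1, remainder 1
2 ÷ 1 → quotient 2, remainder 0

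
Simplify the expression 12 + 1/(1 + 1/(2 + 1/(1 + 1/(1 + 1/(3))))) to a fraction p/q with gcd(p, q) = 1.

318/25

a_0 = 12: 12/1
a_1 = 1: 13/1
a_2 = 2: 38/3
a_3 = 1: 51/4
a_4 = 1: 89/7
a_5 = 3: 318/25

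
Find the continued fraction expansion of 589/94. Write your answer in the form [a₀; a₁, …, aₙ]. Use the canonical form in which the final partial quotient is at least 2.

⌊589/94⌋ = 6, remainder 25
⌊94/25⌋ = 3, remainder 19
⌊25/19⌋ = 1, remainder 6
⌊19/6⌋ = 3, remainder 1
⌊6/1⌋ = 6, remainder 0

[6; 3, 1, 3, 6]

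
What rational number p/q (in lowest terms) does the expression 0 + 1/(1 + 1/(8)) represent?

8/9

Start with 8.
1 + 1/(8/1) = 1 + 1/8 = 9/8
0 + 1/(9/8) = 0 + 8/9 = 8/9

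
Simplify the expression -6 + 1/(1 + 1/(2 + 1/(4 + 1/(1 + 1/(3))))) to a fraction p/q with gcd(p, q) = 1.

Work from the innermost term outward:
Start with 3.
1 + 1/(3/1) = 1 + 1/3 = 4/3
4 + 1/(4/3) = 4 + 3/4 = 19/4
2 + 1/(19/4) = 2 + 4/19 = 42/19
1 + 1/(42/19) = 1 + 19/42 = 61/42
-6 + 1/(61/42) = -6 + 42/61 = -324/61

-324/61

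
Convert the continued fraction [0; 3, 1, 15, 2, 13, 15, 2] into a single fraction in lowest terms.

13861/54603

Work from the innermost term outward:
Start with 2.
15 + 1/(2/1) = 15 + 1/2 = 31/2
13 + 1/(31/2) = 13 + 2/31 = 405/31
2 + 1/(405/31) = 2 + 31/405 = 841/405
15 + 1/(841/405) = 15 + 405/841 = 13020/841
1 + 1/(13020/841) = 1 + 841/13020 = 13861/13020
3 + 1/(13861/13020) = 3 + 13020/13861 = 54603/13861
0 + 1/(54603/13861) = 0 + 13861/54603 = 13861/54603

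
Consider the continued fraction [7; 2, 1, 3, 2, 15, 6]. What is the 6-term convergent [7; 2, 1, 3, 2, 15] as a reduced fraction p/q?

2841/386

a_0 = 7: 7/1
a_1 = 2: 15/2
a_2 = 1: 22/3
a_3 = 3: 81/11
a_4 = 2: 184/25
a_5 = 15: 2841/386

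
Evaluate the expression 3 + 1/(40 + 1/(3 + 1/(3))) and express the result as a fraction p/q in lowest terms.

a_0 = 3: 3/1
a_1 = 40: 121/40
a_2 = 3: 366/121
a_3 = 3: 1219/403

1219/403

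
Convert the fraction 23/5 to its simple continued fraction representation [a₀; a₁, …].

Run the Euclidean algorithm, recording each quotient:
23 ÷ 5 → quotient 4, remainder 3
5 ÷ 3 → quotient 1, remainder 2
3 ÷ 2 → quotient 1, remainder 1
2 ÷ 1 → quotient 2, remainder 0

[4; 1, 1, 2]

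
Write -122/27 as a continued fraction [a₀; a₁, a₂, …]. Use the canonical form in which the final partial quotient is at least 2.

[-5; 2, 13]

⌊-122/27⌋ = -5, remainder 13
⌊27/13⌋ = 2, remainder 1
⌊13/1⌋ = 13, remainder 0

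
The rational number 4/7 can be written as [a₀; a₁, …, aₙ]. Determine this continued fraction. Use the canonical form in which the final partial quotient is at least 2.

[0; 1, 1, 3]

Repeatedly divide and take the remainder:
4 = 0·7 + 4, so a_0 = 0
7 = 1·4 + 3, so a_1 = 1
4 = 1·3 + 1, so a_2 = 1
3 = 3·1 + 0, so a_3 = 3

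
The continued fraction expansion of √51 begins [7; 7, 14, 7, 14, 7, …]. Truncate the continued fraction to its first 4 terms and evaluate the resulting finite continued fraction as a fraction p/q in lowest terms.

Use the convergent recurrence hₖ = aₖ·hₖ₋₁ + hₖ₋₂ (and likewise for the denominators kₖ):
a_0 = 7: 7/1
a_1 = 7: 50/7
a_2 = 14: 707/99
a_3 = 7: 4999/700

4999/700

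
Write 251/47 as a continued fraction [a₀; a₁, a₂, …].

[5; 2, 1, 15]

Apply division with remainder until the remainder is 0:
251 = 5·47 + 16, so a_0 = 5
47 = 2·16 + 15, so a_1 = 2
16 = 1·15 + 1, so a_2 = 1
15 = 15·1 + 0, so a_3 = 15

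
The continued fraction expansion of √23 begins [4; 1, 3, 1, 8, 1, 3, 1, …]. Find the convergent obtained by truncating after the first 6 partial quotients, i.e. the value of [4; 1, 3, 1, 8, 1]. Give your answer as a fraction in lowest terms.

235/49

Start with 1.
8 + 1/(1/1) = 8 + 1/1 = 9/1
1 + 1/(9/1) = 1 + 1/9 = 10/9
3 + 1/(10/9) = 3 + 9/10 = 39/10
1 + 1/(39/10) = 1 + 10/39 = 49/39
4 + 1/(49/39) = 4 + 39/49 = 235/49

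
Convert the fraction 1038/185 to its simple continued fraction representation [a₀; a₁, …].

[5; 1, 1, 1, 1, 3, 10]

1038 = 5·185 + 113, so a_0 = 5
185 = 1·113 + 72, so a_1 = 1
113 = 1·72 + 41, so a_2 = 1
72 = 1·41 + 31, so a_3 = 1
41 = 1·31 + 10, so a_4 = 1
31 = 3·10 + 1, so a_5 = 3
10 = 10·1 + 0, so a_6 = 10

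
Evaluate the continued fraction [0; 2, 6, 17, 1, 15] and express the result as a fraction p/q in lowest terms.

Work from the innermost term outward:
Start with 15.
1 + 1/(15/1) = 1 + 1/15 = 16/15
17 + 1/(16/15) = 17 + 15/16 = 287/16
6 + 1/(287/16) = 6 + 16/287 = 1738/287
2 + 1/(1738/287) = 2 + 287/1738 = 3763/1738
0 + 1/(3763/1738) = 0 + 1738/3763 = 1738/3763

1738/3763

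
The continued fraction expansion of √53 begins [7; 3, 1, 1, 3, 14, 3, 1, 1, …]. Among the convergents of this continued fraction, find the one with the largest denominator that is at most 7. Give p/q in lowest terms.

51/7

a_0 = 7: 7/1  (≤ bound)
a_1 = 3: 22/3  (≤ bound)
a_2 = 1: 29/4  (≤ bound)
a_3 = 1: 51/7  (≤ bound)
a_4 = 3: 182/25  (> 7, stop)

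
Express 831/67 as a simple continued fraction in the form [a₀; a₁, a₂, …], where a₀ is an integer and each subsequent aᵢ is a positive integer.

[12; 2, 2, 13]

831 = 12·67 + 27, so a_0 = 12
67 = 2·27 + 13, so a_1 = 2
27 = 2·13 + 1, so a_2 = 2
13 = 13·1 + 0, so a_3 = 13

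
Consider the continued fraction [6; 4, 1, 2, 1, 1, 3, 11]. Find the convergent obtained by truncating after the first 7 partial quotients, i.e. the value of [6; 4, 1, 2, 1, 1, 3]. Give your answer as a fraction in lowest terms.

Build up convergents one term at a time:
a_0 = 6: 6/1
a_1 = 4: 25/4
a_2 = 1: 31/5
a_3 = 2: 87/14
a_4 = 1: 118/19
a_5 = 1: 205/33
a_6 = 3: 733/118

733/118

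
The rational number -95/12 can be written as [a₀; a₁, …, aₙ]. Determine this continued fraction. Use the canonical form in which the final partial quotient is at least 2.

[-8; 12]

Run the Euclidean algorithm, recording each quotient:
-95 ÷ 12 → quotient -8, remainder 1
12 ÷ 1 → quotient 12, remainder 0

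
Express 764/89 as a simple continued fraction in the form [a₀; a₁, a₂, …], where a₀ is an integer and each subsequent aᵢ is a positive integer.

[8; 1, 1, 2, 2, 7]

Run the Euclidean algorithm, recording each quotient:
764 = 8·89 + 52, so a_0 = 8
89 = 1·52 + 37, so a_1 = 1
52 = 1·37 + 15, so a_2 = 1
37 = 2·15 + 7, so a_3 = 2
15 = 2·7 + 1, so a_4 = 2
7 = 7·1 + 0, so a_5 = 7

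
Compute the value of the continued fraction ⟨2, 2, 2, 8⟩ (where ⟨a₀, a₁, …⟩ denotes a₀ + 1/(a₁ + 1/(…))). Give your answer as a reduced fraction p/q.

101/42

Collapse the nested fraction from the inside out:
Start with 8.
2 + 1/(8/1) = 2 + 1/8 = 17/8
2 + 1/(17/8) = 2 + 8/17 = 42/17
2 + 1/(42/17) = 2 + 17/42 = 101/42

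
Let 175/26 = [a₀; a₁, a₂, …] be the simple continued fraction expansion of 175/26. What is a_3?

Repeatedly divide and take the remainder:
175 = 6·26 + 19, so a_0 = 6
26 = 1·19 + 7, so a_1 = 1
19 = 2·7 + 5, so a_2 = 2
7 = 1·5 + 2, so a_3 = 1

1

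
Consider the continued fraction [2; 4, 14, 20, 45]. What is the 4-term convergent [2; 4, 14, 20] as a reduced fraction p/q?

2569/1144

a_0 = 2: 2/1
a_1 = 4: 9/4
a_2 = 14: 128/57
a_3 = 20: 2569/1144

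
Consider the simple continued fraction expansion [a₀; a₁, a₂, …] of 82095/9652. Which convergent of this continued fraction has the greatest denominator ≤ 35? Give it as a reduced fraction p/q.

17/2

List convergents until the denominator exceeds the bound:
a_0 = 8: 8/1  (≤ bound)
a_1 = 1: 9/1  (≤ bound)
a_2 = 1: 17/2  (≤ bound)
a_3 = 45: 774/91  (> 35, stop)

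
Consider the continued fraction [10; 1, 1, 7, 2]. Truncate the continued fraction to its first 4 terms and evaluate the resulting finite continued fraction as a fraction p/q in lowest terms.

158/15

a_0 = 10: 10/1
a_1 = 1: 11/1
a_2 = 1: 21/2
a_3 = 7: 158/15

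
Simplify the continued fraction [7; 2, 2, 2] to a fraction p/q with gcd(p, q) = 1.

Build up convergents one term at a time:
a_0 = 7: 7/1
a_1 = 2: 15/2
a_2 = 2: 37/5
a_3 = 2: 89/12

89/12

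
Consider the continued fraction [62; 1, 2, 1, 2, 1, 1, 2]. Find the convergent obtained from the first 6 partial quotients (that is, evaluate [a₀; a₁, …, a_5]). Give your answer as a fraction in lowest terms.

941/15

Use the convergent recurrence hₖ = aₖ·hₖ₋₁ + hₖ₋₂ (and likewise for the denominators kₖ):
a_0 = 62: 62/1
a_1 = 1: 63/1
a_2 = 2: 188/3
a_3 = 1: 251/4
a_4 = 2: 690/11
a_5 = 1: 941/15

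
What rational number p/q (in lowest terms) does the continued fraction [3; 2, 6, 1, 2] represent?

Start with 2.
1 + 1/(2/1) = 1 + 1/2 = 3/2
6 + 1/(3/2) = 6 + 2/3 = 20/3
2 + 1/(20/3) = 2 + 3/20 = 43/20
3 + 1/(43/20) = 3 + 20/43 = 149/43

149/43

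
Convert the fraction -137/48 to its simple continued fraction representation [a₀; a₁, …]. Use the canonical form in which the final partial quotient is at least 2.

[-3; 6, 1, 6]

-137 ÷ 48 → quotient -3, remainder 7
48 ÷ 7 → quotient 6, remainder 6
7 ÷ 6 → quotient 1, remainder 1
6 ÷ 1 → quotient 6, remainder 0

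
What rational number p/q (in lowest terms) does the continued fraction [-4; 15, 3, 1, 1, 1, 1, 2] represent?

-2825/718

Work from the innermost term outward:
Start with 2.
1 + 1/(2/1) = 1 + 1/2 = 3/2
1 + 1/(3/2) = 1 + 2/3 = 5/3
1 + 1/(5/3) = 1 + 3/5 = 8/5
1 + 1/(8/5) = 1 + 5/8 = 13/8
3 + 1/(13/8) = 3 + 8/13 = 47/13
15 + 1/(47/13) = 15 + 13/47 = 718/47
-4 + 1/(718/47) = -4 + 47/718 = -2825/718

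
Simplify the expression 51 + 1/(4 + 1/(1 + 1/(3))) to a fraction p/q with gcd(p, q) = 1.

Work from the innermost term outward:
Start with 3.
1 + 1/(3/1) = 1 + 1/3 = 4/3
4 + 1/(4/3) = 4 + 3/4 = 19/4
51 + 1/(19/4) = 51 + 4/19 = 973/19

973/19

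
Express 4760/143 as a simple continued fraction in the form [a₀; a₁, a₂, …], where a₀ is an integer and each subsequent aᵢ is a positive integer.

[33; 3, 2, 20]

Repeatedly divide and take the remainder:
⌊4760/143⌋ = 33, remainder 41
⌊143/41⌋ = 3, remainder 20
⌊41/20⌋ = 2, remainder 1
⌊20/1⌋ = 20, remainder 0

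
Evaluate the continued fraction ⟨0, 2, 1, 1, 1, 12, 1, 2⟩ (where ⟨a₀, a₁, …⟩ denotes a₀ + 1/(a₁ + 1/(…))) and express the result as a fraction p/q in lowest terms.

a_0 = 0: 0/1
a_1 = 2: 1/2
a_2 = 1: 1/3
a_3 = 1: 2/5
a_4 = 1: 3/8
a_5 = 12: 38/101
a_6 = 1: 41/109
a_7 = 2: 120/319

120/319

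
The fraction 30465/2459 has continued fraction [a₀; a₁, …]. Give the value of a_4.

⌊30465/2459⌋ = 12, remainder 957
⌊2459/957⌋ = 2, remainder 545
⌊957/545⌋ = 1, remainder 412
⌊545/412⌋ = 1, remainder 133
⌊412/133⌋ = 3, remainder 13

3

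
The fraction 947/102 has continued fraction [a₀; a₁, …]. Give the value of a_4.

14

Repeatedly divide and take the remainder:
947 = 9·102 + 29, so a_0 = 9
102 = 3·29 + 15, so a_1 = 3
29 = 1·15 + 14, so a_2 = 1
15 = 1·14 + 1, so a_3 = 1
14 = 14·1 + 0, so a_4 = 14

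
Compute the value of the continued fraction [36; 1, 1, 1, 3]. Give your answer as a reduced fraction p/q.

403/11

a_0 = 36: 36/1
a_1 = 1: 37/1
a_2 = 1: 73/2
a_3 = 1: 110/3
a_4 = 3: 403/11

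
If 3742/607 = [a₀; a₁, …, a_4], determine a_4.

2

Run the Euclidean algorithm, recording each quotient:
3742 ÷ 607 → quotient 6, remainder 100
607 ÷ 100 → quotient 6, remainder 7
100 ÷ 7 → quotient 14, remainder 2
7 ÷ 2 → quotient 3, remainder 1
2 ÷ 1 → quotient 2, remainder 0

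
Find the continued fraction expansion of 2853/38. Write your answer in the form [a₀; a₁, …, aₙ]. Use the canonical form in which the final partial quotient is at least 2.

Run the Euclidean algorithm, recording each quotient:
2853 ÷ 38 → quotient 75, remainder 3
38 ÷ 3 → quotient 12, remainder 2
3 ÷ 2 → quotient 1, remainder 1
2 ÷ 1 → quotient 2, remainder 0

[75; 12, 1, 2]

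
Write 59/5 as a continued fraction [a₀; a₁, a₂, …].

59 ÷ 5 → quotient 11, remainder 4
5 ÷ 4 → quotient 1, remainder 1
4 ÷ 1 → quotient 4, remainder 0

[11; 1, 4]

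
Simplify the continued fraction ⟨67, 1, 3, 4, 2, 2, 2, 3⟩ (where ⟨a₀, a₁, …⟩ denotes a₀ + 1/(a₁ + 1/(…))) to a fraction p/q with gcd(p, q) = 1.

51839/765

a_0 = 67: 67/1
a_1 = 1: 68/1
a_2 = 3: 271/4
a_3 = 4: 1152/17
a_4 = 2: 2575/38
a_5 = 2: 6302/93
a_6 = 2: 15179/224
a_7 = 3: 51839/765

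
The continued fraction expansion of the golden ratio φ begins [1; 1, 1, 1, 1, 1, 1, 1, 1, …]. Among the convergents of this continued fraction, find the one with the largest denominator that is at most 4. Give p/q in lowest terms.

a_0 = 1: 1/1  (≤ bound)
a_1 = 1: 2/1  (≤ bound)
a_2 = 1: 3/2  (≤ bound)
a_3 = 1: 5/3  (≤ bound)
a_4 = 1: 8/5  (> 4, stop)

5/3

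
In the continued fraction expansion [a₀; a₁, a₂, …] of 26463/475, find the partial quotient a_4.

7

26463 ÷ 475 → quotient 55, remainder 338
475 ÷ 338 → quotient 1, remainder 137
338 ÷ 137 → quotient 2, remainder 64
137 ÷ 64 → quotient 2, remainder 9
64 ÷ 9 → quotient 7, remainder 1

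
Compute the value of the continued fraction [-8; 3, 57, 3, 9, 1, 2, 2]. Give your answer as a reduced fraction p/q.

-279873/36496

Use the convergent recurrence hₖ = aₖ·hₖ₋₁ + hₖ₋₂ (and likewise for the denominators kₖ):
a_0 = -8: -8/1
a_1 = 3: -23/3
a_2 = 57: -1319/172
a_3 = 3: -3980/519
a_4 = 9: -37139/4843
a_5 = 1: -41119/5362
a_6 = 2: -119377/15567
a_7 = 2: -279873/36496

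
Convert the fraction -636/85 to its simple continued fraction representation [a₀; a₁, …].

[-8; 1, 1, 13, 1, 2]

Repeatedly divide and take the remainder:
-636 = -8·85 + 44, so a_0 = -8
85 = 1·44 + 41, so a_1 = 1
44 = 1·41 + 3, so a_2 = 1
41 = 13·3 + 2, so a_3 = 13
3 = 1·2 + 1, so a_4 = 1
2 = 2·1 + 0, so a_5 = 2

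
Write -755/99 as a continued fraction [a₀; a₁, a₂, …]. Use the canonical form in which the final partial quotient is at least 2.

-755 = -8·99 + 37, so a_0 = -8
99 = 2·37 + 25, so a_1 = 2
37 = 1·25 + 12, so a_2 = 1
25 = 2·12 + 1, so a_3 = 2
12 = 12·1 + 0, so a_4 = 12

[-8; 2, 1, 2, 12]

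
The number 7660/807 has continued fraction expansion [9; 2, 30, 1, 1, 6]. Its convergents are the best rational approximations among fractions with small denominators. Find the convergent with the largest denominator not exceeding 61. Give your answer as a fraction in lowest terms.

579/61

a_0 = 9: 9/1  (≤ bound)
a_1 = 2: 19/2  (≤ bound)
a_2 = 30: 579/61  (≤ bound)
a_3 = 1: 598/63  (> 61, stop)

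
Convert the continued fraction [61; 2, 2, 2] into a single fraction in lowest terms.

a_0 = 61: 61/1
a_1 = 2: 123/2
a_2 = 2: 307/5
a_3 = 2: 737/12

737/12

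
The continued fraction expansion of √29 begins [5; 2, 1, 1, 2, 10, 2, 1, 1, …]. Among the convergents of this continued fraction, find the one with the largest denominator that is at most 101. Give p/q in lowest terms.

a_0 = 5: 5/1  (≤ bound)
a_1 = 2: 11/2  (≤ bound)
a_2 = 1: 16/3  (≤ bound)
a_3 = 1: 27/5  (≤ bound)
a_4 = 2: 70/13  (≤ bound)
a_5 = 10: 727/135  (> 101, stop)

70/13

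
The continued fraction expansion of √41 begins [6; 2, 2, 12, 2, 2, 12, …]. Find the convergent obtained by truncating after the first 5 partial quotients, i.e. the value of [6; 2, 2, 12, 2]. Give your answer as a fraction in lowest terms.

a_0 = 6: 6/1
a_1 = 2: 13/2
a_2 = 2: 32/5
a_3 = 12: 397/62
a_4 = 2: 826/129

826/129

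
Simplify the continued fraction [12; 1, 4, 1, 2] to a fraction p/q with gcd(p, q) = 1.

Collapse the nested fraction from the inside out:
Start with 2.
1 + 1/(2/1) = 1 + 1/2 = 3/2
4 + 1/(3/2) = 4 + 2/3 = 14/3
1 + 1/(14/3) = 1 + 3/14 = 17/14
12 + 1/(17/14) = 12 + 14/17 = 218/17

218/17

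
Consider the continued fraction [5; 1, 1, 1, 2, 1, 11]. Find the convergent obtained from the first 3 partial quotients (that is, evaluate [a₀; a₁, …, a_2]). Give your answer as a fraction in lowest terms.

a_0 = 5: 5/1
a_1 = 1: 6/1
a_2 = 1: 11/2

11/2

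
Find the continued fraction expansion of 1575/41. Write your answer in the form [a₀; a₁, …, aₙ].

[38; 2, 2, 2, 3]

1575 ÷ 41 → quotient 38, remainder 17
41 ÷ 17 → quotient 2, remainder 7
17 ÷ 7 → quotient 2, remainder 3
7 ÷ 3 → quotient 2, remainder 1
3 ÷ 1 → quotient 3, remainder 0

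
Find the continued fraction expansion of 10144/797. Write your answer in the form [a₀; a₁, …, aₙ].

[12; 1, 2, 1, 2, 17, 1, 3]

10144 = 12·797 + 580, so a_0 = 12
797 = 1·580 + 217, so a_1 = 1
580 = 2·217 + 146, so a_2 = 2
217 = 1·146 + 71, so a_3 = 1
146 = 2·71 + 4, so a_4 = 2
71 = 17·4 + 3, so a_5 = 17
4 = 1·3 + 1, so a_6 = 1
3 = 3·1 + 0, so a_7 = 3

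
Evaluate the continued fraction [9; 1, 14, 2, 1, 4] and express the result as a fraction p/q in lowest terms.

2136/215

Starting at the tail and folding back:
Start with 4.
1 + 1/(4/1) = 1 + 1/4 = 5/4
2 + 1/(5/4) = 2 + 4/5 = 14/5
14 + 1/(14/5) = 14 + 5/14 = 201/14
1 + 1/(201/14) = 1 + 14/201 = 215/201
9 + 1/(215/201) = 9 + 201/215 = 2136/215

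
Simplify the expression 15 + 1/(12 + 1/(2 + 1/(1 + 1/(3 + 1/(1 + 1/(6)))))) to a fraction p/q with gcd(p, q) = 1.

Use the convergent recurrence hₖ = aₖ·hₖ₋₁ + hₖ₋₂ (and likewise for the denominators kₖ):
a_0 = 15: 15/1
a_1 = 12: 181/12
a_2 = 2: 377/25
a_3 = 1: 558/37
a_4 = 3: 2051/136
a_5 = 1: 2609/173
a_6 = 6: 17705/1174

17705/1174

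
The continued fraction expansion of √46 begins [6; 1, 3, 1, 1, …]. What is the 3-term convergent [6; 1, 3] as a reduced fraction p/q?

27/4

Start with 3.
1 + 1/(3/1) = 1 + 1/3 = 4/3
6 + 1/(4/3) = 6 + 3/4 = 27/4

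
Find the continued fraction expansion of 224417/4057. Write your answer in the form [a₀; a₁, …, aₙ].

224417 = 55·4057 + 1282, so a_0 = 55
4057 = 3·1282 + 211, so a_1 = 3
1282 = 6·211 + 16, so a_2 = 6
211 = 13·16 + 3, so a_3 = 13
16 = 5·3 + 1, so a_4 = 5
3 = 3·1 + 0, so a_5 = 3

[55; 3, 6, 13, 5, 3]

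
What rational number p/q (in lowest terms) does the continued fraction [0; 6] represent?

1/6

Collapse the nested fraction from the inside out:
Start with 6.
0 + 1/(6/1) = 0 + 1/6 = 1/6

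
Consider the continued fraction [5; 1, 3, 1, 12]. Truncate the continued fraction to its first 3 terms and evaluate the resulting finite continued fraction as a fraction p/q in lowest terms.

23/4

Collapse the nested fraction from the inside out:
Start with 3.
1 + 1/(3/1) = 1 + 1/3 = 4/3
5 + 1/(4/3) = 5 + 3/4 = 23/4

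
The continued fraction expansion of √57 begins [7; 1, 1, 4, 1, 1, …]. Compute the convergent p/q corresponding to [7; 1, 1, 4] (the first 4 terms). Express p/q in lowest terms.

68/9

Compute successive convergents:
a_0 = 7: 7/1
a_1 = 1: 8/1
a_2 = 1: 15/2
a_3 = 4: 68/9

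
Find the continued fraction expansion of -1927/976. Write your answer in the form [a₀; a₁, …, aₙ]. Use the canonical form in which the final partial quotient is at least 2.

[-2; 39, 25]

⌊-1927/976⌋ = -2, remainder 25
⌊976/25⌋ = 39, remainder 1
⌊25/1⌋ = 25, remainder 0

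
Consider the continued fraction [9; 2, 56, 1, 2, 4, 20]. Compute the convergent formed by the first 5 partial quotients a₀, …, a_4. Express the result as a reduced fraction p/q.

3257/343

Build up convergents one term at a time:
a_0 = 9: 9/1
a_1 = 2: 19/2
a_2 = 56: 1073/113
a_3 = 1: 1092/115
a_4 = 2: 3257/343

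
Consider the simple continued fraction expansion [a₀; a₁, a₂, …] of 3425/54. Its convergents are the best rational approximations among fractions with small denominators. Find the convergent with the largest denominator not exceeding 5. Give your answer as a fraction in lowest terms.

317/5

a_0 = 63: 63/1  (≤ bound)
a_1 = 2: 127/2  (≤ bound)
a_2 = 2: 317/5  (≤ bound)
a_3 = 1: 444/7  (> 5, stop)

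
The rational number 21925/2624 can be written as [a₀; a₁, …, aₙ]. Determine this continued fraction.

[8; 2, 1, 4, 3, 58]

Run the Euclidean algorithm, recording each quotient:
21925 ÷ 2624 → quotient 8, remainder 933
2624 ÷ 933 → quotient 2, remainder 758
933 ÷ 758 → quotient 1, remainder 175
758 ÷ 175 → quotient 4, remainder 58
175 ÷ 58 → quotient 3, remainder 1
58 ÷ 1 → quotient 58, remainder 0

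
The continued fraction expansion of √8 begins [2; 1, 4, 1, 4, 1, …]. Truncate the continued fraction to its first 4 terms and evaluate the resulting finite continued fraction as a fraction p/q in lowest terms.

17/6

Start with 1.
4 + 1/(1/1) = 4 + 1/1 = 5/1
1 + 1/(5/1) = 1 + 1/5 = 6/5
2 + 1/(6/5) = 2 + 5/6 = 17/6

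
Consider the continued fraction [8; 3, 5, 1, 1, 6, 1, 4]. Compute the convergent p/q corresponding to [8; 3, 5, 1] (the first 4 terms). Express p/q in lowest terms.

158/19

a_0 = 8: 8/1
a_1 = 3: 25/3
a_2 = 5: 133/16
a_3 = 1: 158/19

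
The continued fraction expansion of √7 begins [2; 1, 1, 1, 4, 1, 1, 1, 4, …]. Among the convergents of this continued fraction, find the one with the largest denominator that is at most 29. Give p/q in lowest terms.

45/17

a_0 = 2: 2/1  (≤ bound)
a_1 = 1: 3/1  (≤ bound)
a_2 = 1: 5/2  (≤ bound)
a_3 = 1: 8/3  (≤ bound)
a_4 = 4: 37/14  (≤ bound)
a_5 = 1: 45/17  (≤ bound)
a_6 = 1: 82/31  (> 29, stop)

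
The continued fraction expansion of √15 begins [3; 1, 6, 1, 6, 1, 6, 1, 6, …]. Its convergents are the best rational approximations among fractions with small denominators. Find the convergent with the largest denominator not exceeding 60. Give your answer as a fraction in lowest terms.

213/55

a_0 = 3: 3/1  (≤ bound)
a_1 = 1: 4/1  (≤ bound)
a_2 = 6: 27/7  (≤ bound)
a_3 = 1: 31/8  (≤ bound)
a_4 = 6: 213/55  (≤ bound)
a_5 = 1: 244/63  (> 60, stop)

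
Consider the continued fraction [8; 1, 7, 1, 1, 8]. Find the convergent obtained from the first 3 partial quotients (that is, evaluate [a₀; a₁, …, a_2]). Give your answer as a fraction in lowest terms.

Use the convergent recurrence hₖ = aₖ·hₖ₋₁ + hₖ₋₂ (and likewise for the denominators kₖ):
a_0 = 8: 8/1
a_1 = 1: 9/1
a_2 = 7: 71/8

71/8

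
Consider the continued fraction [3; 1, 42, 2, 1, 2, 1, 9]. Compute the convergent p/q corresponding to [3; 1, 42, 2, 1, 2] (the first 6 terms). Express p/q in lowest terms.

a_0 = 3: 3/1
a_1 = 1: 4/1
a_2 = 42: 171/43
a_3 = 2: 346/87
a_4 = 1: 517/130
a_5 = 2: 1380/347

1380/347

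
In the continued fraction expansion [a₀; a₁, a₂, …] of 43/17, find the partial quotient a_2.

1

Apply division with remainder until the remainder is 0:
43 ÷ 17 → quotient 2, remainder 9
17 ÷ 9 → quotient 1, remainder 8
9 ÷ 8 → quotient 1, remainder 1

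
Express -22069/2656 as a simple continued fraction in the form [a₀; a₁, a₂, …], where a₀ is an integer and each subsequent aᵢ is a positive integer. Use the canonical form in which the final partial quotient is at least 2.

[-9; 1, 2, 4, 3, 1, 15, 3]

Apply division with remainder until the remainder is 0:
-22069 = -9·2656 + 1835, so a_0 = -9
2656 = 1·1835 + 821, so a_1 = 1
1835 = 2·821 + 193, so a_2 = 2
821 = 4·193 + 49, so a_3 = 4
193 = 3·49 + 46, so a_4 = 3
49 = 1·46 + 3, so a_5 = 1
46 = 15·3 + 1, so a_6 = 15
3 = 3·1 + 0, so a_7 = 3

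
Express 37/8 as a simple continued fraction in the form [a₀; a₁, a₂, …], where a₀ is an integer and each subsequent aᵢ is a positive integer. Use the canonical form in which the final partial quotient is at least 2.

[4; 1, 1, 1, 2]

Apply division with remainder until the remainder is 0:
37 ÷ 8 → quotient 4, remainder 5
8 ÷ 5 → quotient 1, remainder 3
5 ÷ 3 → quotient 1, remainder 2
3 ÷ 2 → quotient 1, remainder 1
2 ÷ 1 → quotient 2, remainder 0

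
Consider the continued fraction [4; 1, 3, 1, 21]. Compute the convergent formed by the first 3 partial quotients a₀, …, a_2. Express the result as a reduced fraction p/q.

Start with 3.
1 + 1/(3/1) = 1 + 1/3 = 4/3
4 + 1/(4/3) = 4 + 3/4 = 19/4

19/4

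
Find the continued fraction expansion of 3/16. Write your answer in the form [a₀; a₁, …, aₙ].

[0; 5, 3]

Apply division with remainder until the remainder is 0:
3 ÷ 16 → quotient 0, remainder 3
16 ÷ 3 → quotient 5, remainder 1
3 ÷ 1 → quotient 3, remainder 0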